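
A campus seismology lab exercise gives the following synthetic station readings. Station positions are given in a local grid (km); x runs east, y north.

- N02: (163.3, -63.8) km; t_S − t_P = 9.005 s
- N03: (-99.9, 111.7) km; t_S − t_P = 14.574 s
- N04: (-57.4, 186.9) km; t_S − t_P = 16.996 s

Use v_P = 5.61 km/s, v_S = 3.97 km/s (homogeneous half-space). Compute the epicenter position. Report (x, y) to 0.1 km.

(50.2, -17.3)

Distance from S−P lag: d = Δt · v_P v_S / (v_P − v_S) = Δt · (5.61·3.97)/(5.61−3.97) ≈ 13.5803·Δt.
So d_N02 = 122.29, d_N03 = 197.92, d_N04 = 230.81 km.
Circle about each station: (x − 163.3)² + (y + 63.8)² = 122.29²; (x + 99.9)² + (y − 111.7)² = 197.92²; (x + 57.4)² + (y − 186.9)² = 230.81².
Subtracting the N02 equation from the N03 and N04 equations removes the quadratic terms:
-526.4 x + 351.0 y = -32497.91
-441.4 x + 501.4 y = -30829.37
Solving the 2×2 system: x ≈ 50.2, y ≈ -17.3 km.
Check against N02 (with the unrounded x, y): √((x − 163.3)²+(y + 63.8)²) = 122.28 ≈ 122.29 km. ✓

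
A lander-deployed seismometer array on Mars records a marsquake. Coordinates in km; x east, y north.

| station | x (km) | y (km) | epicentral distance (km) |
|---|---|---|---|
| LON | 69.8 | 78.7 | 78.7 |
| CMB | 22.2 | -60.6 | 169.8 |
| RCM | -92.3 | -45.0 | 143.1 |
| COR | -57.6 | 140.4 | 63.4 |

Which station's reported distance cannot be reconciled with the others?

RCM

Solve using three stations at a time. Using LON, CMB, COR (subtract circle equations pairwise → linear system) gives (x, y) ≈ (-3.6, 107.2).
Distances from that point to each station vs reported:
  LON: calculated 78.7 vs reported 78.7 → residual 0.0 km
  CMB: calculated 169.8 vs reported 169.8 → residual 0.0 km
  RCM: calculated 176.2 vs reported 143.1 → residual 33.1 km
  COR: calculated 63.4 vs reported 63.4 → residual 0.0 km
LON, CMB, COR are mutually consistent (residuals ≈ 0); RCM is off by 33.1 km.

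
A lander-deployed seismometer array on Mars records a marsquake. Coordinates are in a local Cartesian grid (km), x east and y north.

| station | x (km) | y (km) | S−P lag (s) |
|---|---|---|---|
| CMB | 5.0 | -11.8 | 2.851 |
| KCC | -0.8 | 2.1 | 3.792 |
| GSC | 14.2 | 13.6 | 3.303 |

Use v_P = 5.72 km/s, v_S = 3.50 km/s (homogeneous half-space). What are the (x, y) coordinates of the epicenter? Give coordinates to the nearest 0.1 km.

30.7 km east, -11.2 km north

Distance from S−P lag: d = Δt · v_P v_S / (v_P − v_S) = Δt · (5.72·3.50)/(5.72−3.50) ≈ 9.0180·Δt.
So d_CMB = 25.71, d_KCC = 34.20, d_GSC = 29.79 km.
Circle about each station: (x − 5.0)² + (y + 11.8)² = 25.71²; (x + 0.8)² + (y − 2.1)² = 34.20²; (x − 14.2)² + (y − 13.6)² = 29.79².
Subtracting the CMB equation from the KCC and GSC equations removes the quadratic terms:
-11.6 x + 27.8 y = -667.83
18.4 x + 50.8 y = -4.08
Solving the 2×2 system: x ≈ 30.7, y ≈ -11.2 km.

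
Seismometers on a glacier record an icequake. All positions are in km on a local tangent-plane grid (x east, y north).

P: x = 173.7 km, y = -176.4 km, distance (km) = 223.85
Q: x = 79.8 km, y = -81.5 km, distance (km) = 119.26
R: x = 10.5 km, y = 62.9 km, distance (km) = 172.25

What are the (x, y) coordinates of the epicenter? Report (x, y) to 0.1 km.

Circle about each station: (x − 173.7)² + (y + 176.4)² = 223.85²; (x − 79.8)² + (y + 81.5)² = 119.26²; (x − 10.5)² + (y − 62.9)² = 172.25².
Subtracting the P equation from the Q and R equations removes the quadratic terms:
-187.8 x + 189.8 y = -12392.49
-326.4 x + 478.6 y = -36783.23
Solving the 2×2 system: x ≈ -37.6, y ≈ -102.5 km.
Check against P (with the unrounded x, y): √((x − 173.7)²+(y + 176.4)²) = 223.86 ≈ 223.85 km. ✓

-37.6 km east, -102.5 km north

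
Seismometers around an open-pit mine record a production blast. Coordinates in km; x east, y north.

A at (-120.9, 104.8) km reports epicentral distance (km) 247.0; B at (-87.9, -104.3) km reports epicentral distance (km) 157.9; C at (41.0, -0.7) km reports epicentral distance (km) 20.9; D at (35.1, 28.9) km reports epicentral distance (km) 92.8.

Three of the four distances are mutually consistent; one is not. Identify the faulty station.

Solve using three stations at a time. Using A, B, D (subtract circle equations pairwise → linear system) gives (x, y) ≈ (63.6, -59.5).
Distances from that point to each station vs reported:
  A: calculated 247.0 vs reported 247.0 → residual 0.0 km
  B: calculated 157.9 vs reported 157.9 → residual 0.0 km
  C: calculated 63.0 vs reported 20.9 → residual 42.1 km
  D: calculated 92.9 vs reported 92.8 → residual 0.1 km
A, B, D are mutually consistent (residuals ≈ 0); C is off by 42.1 km.

C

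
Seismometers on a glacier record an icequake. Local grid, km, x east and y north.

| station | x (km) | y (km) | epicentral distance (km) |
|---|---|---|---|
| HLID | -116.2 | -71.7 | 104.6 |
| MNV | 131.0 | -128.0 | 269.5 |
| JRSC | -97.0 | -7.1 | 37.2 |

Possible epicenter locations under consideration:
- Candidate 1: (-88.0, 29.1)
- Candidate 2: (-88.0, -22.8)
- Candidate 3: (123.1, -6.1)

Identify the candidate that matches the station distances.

For each candidate, compare |candidate − station| to the reported distance:
Candidate 1: residuals HLID 0.1, MNV 0.0, JRSC 0.1 → max 0.1 km
Candidate 2: residuals HLID 48.2, MNV 26.5, JRSC 19.1 → max 48.2 km
Candidate 3: residuals HLID 143.5, MNV 147.3, JRSC 182.9 → max 182.9 km
Only Candidate 1 has all residuals ≈ 0.

Candidate 1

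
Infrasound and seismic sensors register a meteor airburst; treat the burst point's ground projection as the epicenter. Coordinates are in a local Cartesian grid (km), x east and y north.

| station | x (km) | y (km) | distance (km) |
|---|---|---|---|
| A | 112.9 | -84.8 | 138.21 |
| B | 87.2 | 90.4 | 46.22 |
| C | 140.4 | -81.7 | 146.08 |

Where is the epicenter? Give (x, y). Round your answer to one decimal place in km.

(71.3, 47.0)

Circle about each station: (x − 112.9)² + (y + 84.8)² = 138.21²; (x − 87.2)² + (y − 90.4)² = 46.22²; (x − 140.4)² + (y + 81.7)² = 146.08².
Subtracting pairs of circle equations eliminates x²+y² and gives linear equations (the radical axes):
-51.4 x + 350.4 y = 12804.27
55.0 x + 6.2 y = 4212.24
Solving the 2×2 system: x ≈ 71.3, y ≈ 47.0 km.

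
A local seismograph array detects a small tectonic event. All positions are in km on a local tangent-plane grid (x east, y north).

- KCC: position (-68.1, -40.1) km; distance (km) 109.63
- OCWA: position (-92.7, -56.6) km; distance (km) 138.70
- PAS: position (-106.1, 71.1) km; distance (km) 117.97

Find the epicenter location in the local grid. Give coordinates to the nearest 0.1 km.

Circle about each station: (x + 68.1)² + (y + 40.1)² = 109.63²; (x + 92.7)² + (y + 56.6)² = 138.70²; (x + 106.1)² + (y − 71.1)² = 117.97².
Subtracting pairs of circle equations eliminates x²+y² and gives linear equations (the radical axes):
-49.2 x − 33.0 y = -1667.72
-76.0 x + 222.4 y = 8168.62
Solving the 2×2 system: x ≈ 7.5, y ≈ 39.3 km.

x ≈ 7.5 km, y ≈ 39.3 km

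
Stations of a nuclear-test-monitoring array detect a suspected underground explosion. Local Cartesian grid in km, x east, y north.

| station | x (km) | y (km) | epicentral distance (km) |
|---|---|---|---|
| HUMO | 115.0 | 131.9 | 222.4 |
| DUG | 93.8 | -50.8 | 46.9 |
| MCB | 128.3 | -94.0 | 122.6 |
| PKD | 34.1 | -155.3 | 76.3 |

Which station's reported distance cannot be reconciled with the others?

MCB

Solve using three stations at a time. Using HUMO, DUG, PKD (subtract circle equations pairwise → linear system) gives (x, y) ≈ (60.4, -83.7).
Distances from that point to each station vs reported:
  HUMO: calculated 222.4 vs reported 222.4 → residual 0.0 km
  DUG: calculated 46.9 vs reported 46.9 → residual 0.0 km
  MCB: calculated 68.7 vs reported 122.6 → residual 53.9 km
  PKD: calculated 76.3 vs reported 76.3 → residual 0.0 km
HUMO, DUG, PKD are mutually consistent (residuals ≈ 0); MCB is off by 53.9 km.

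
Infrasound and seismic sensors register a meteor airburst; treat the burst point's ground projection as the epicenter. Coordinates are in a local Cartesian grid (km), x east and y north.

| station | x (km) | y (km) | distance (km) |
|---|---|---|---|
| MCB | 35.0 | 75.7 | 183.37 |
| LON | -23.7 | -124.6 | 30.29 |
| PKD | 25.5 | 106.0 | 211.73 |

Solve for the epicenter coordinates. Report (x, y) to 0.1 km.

(-1.5, -104.0)

Circle about each station: (x − 35.0)² + (y − 75.7)² = 183.37²; (x + 23.7)² + (y + 124.6)² = 30.29²; (x − 25.5)² + (y − 106.0)² = 211.73².
Subtracting the MCB equation from the LON and PKD equations removes the quadratic terms:
-117.4 x − 400.6 y = 41838.43
-19.0 x + 60.6 y = -6274.28
Solving the 2×2 system: x ≈ -1.5, y ≈ -104.0 km.
Check against MCB (with the unrounded x, y): √((x − 35.0)²+(y − 75.7)²) = 183.37 ≈ 183.37 km. ✓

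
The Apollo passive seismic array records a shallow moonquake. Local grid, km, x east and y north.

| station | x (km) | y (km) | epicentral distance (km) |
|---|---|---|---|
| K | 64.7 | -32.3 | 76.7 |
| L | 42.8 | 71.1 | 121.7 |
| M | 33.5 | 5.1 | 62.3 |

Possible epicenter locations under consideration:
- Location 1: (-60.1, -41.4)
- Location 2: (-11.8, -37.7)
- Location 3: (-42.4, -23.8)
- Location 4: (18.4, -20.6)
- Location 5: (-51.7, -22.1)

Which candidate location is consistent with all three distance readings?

For each candidate, compare |candidate − station| to the reported distance:
Location 1: residuals K 48.4, L 30.8, M 42.2 → max 48.4 km
Location 2: residuals K 0.0, L 0.0, M 0.0 → max 0.0 km
Location 3: residuals K 30.7, L 5.8, M 18.9 → max 30.7 km
Location 4: residuals K 28.9, L 26.8, M 32.5 → max 32.5 km
Location 5: residuals K 40.1, L 11.0, M 27.1 → max 40.1 km
Only Location 2 has all residuals ≈ 0.

Location 2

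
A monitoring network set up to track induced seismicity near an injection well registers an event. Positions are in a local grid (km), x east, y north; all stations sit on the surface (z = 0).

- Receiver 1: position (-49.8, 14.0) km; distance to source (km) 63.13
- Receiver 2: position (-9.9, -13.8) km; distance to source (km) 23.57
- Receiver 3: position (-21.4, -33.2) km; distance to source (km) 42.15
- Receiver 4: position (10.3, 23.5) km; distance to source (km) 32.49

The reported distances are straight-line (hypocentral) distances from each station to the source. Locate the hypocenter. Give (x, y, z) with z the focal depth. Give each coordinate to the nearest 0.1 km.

Each station gives a sphere (x−x_i)² + (y−y_i)² + z² = d_i² (stations at z=0).
Subtracting the Receiver 1 sphere from Receiver 2 and Receiver 3: z² cancels, leaving linear equations in x and y:
79.8 x − 55.6 y = 1042.26
56.8 x − 94.4 y = 1092.93
Solving: x ≈ 8.599, y ≈ -6.404 km (keep extra digits for the depth step; rounded: 8.6, -6.4).
Then from the Receiver 1 sphere: z² = 63.13² − (x + 49.8)² − (y − 14.0)² with x = 8.599, y = -6.404, so z ≈ 12.595 ≈ 12.6 km.

(8.6, -6.4, 12.6)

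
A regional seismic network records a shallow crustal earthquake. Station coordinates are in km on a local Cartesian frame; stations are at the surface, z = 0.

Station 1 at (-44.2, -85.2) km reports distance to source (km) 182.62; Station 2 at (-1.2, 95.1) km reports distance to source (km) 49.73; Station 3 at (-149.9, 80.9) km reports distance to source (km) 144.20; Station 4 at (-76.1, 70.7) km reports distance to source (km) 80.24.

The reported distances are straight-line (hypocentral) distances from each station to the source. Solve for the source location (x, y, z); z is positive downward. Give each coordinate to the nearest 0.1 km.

Each station gives a sphere (x−x_i)² + (y−y_i)² + z² = d_i² (stations at z=0).
Subtracting the Station 1 sphere from Station 2 and Station 3: z² cancels, leaving linear equations in x and y:
86.0 x + 360.6 y = 30709.76
-211.4 x + 332.2 y = 32358.56
Solving: x ≈ -13.995, y ≈ 88.501 km (keep extra digits for the depth step; rounded: -14.0, 88.5).
Then from the Station 1 sphere: z² = 182.62² − (x + 44.2)² − (y + 85.2)² with x = -13.995, y = 88.501, so z ≈ 47.599 ≈ 47.6 km.

(-14.0, 88.5, 47.6)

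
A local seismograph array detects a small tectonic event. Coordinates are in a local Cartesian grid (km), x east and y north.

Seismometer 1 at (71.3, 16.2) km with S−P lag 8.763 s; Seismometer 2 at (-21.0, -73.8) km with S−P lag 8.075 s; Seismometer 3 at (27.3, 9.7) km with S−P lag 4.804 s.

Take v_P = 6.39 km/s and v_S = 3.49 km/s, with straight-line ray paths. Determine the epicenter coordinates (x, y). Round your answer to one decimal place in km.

(19.0, -26.3)

Distance from S−P lag: d = Δt · v_P v_S / (v_P − v_S) = Δt · (6.39·3.49)/(6.39−3.49) ≈ 7.6900·Δt.
So d_Seismometer 1 = 67.39, d_Seismometer 2 = 62.10, d_Seismometer 3 = 36.94 km.
Circle about each station: (x − 71.3)² + (y − 16.2)² = 67.39²; (x + 21.0)² + (y + 73.8)² = 62.10²; (x − 27.3)² + (y − 9.7)² = 36.94².
Subtracting the Seismometer 1 equation from the Seismometer 2 and Seismometer 3 equations removes the quadratic terms:
-184.6 x − 180.0 y = 1226.31
-88.0 x − 13.0 y = -1329.90
Solving the 2×2 system: x ≈ 19.0, y ≈ -26.3 km.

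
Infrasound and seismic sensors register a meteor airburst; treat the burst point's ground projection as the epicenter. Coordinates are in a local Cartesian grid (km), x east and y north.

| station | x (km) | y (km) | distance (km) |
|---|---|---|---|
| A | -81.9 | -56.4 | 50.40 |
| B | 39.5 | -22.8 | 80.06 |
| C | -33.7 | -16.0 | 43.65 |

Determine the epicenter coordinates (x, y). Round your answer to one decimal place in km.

Circle about each station: (x + 81.9)² + (y + 56.4)² = 50.40²; (x − 39.5)² + (y + 22.8)² = 80.06²; (x + 33.7)² + (y + 16.0)² = 43.65².
Subtracting pairs of circle equations eliminates x²+y² and gives linear equations (the radical axes):
242.8 x + 67.2 y = -11677.92
96.4 x + 80.8 y = -7862.04
Solving the 2×2 system: x ≈ -31.6, y ≈ -59.6 km.
Check against A (with the unrounded x, y): √((x + 81.9)²+(y + 56.4)²) = 50.40 ≈ 50.40 km. ✓

x ≈ -31.6 km, y ≈ -59.6 km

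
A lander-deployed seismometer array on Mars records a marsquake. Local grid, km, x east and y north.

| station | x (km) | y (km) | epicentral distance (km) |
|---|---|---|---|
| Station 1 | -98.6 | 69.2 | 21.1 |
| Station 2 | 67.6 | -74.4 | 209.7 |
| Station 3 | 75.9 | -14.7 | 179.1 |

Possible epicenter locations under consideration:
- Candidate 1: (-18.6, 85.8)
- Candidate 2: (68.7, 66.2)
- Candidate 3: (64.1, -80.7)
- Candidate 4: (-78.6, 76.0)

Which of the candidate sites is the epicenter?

For each candidate, compare |candidate − station| to the reported distance:
Candidate 1: residuals Station 1 60.6, Station 2 27.8, Station 3 41.1 → max 60.6 km
Candidate 2: residuals Station 1 146.2, Station 2 69.1, Station 3 97.9 → max 146.2 km
Candidate 3: residuals Station 1 200.1, Station 2 202.5, Station 3 112.1 → max 202.5 km
Candidate 4: residuals Station 1 0.0, Station 2 0.0, Station 3 0.1 → max 0.1 km
Only Candidate 4 has all residuals ≈ 0.

Candidate 4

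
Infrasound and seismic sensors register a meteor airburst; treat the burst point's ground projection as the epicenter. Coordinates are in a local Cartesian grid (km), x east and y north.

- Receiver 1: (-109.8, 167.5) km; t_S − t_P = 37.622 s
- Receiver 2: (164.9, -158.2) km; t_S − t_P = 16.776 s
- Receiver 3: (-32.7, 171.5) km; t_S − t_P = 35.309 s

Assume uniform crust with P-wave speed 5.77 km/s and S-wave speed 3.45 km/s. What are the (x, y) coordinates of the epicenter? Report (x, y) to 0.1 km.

(24.6, -126.0)

Distance from S−P lag: d = Δt · v_P v_S / (v_P − v_S) = Δt · (5.77·3.45)/(5.77−3.45) ≈ 8.5804·Δt.
So d_Receiver 1 = 322.81, d_Receiver 2 = 143.94, d_Receiver 3 = 302.96 km.
Circle about each station: (x + 109.8)² + (y − 167.5)² = 322.81²; (x − 164.9)² + (y + 158.2)² = 143.94²; (x + 32.7)² + (y − 171.5)² = 302.96².
Subtracting the Receiver 1 equation from the Receiver 2 and Receiver 3 equations removes the quadratic terms:
549.4 x − 651.4 y = 95594.53
154.2 x + 8.0 y = 2790.78
Solving the 2×2 system: x ≈ 24.6, y ≈ -126.0 km.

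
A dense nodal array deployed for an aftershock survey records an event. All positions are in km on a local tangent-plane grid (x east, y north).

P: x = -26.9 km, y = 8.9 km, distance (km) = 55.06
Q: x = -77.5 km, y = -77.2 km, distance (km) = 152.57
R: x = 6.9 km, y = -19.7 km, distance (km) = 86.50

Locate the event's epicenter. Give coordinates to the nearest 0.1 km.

Circle about each station: (x + 26.9)² + (y − 8.9)² = 55.06²; (x + 77.5)² + (y + 77.2)² = 152.57²; (x − 6.9)² + (y + 19.7)² = 86.50².
Subtracting the P equation from the Q and R equations removes the quadratic terms:
-101.2 x − 172.2 y = -9082.73
67.6 x − 57.2 y = -4817.77
Solving the 2×2 system: x ≈ -17.8, y ≈ 63.2 km.
Check against P (with the unrounded x, y): √((x + 26.9)²+(y − 8.9)²) = 55.06 ≈ 55.06 km. ✓

-17.8 km east, 63.2 km north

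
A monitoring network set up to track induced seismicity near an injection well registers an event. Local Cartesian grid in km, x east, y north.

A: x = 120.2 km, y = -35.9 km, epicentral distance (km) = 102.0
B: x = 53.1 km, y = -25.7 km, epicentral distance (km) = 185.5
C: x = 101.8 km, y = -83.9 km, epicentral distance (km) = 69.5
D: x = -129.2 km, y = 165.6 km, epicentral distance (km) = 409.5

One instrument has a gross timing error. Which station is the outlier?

B

Solve using three stations at a time. Using A, C, D (subtract circle equations pairwise → linear system) gives (x, y) ≈ (150.8, -133.2).
Distances from that point to each station vs reported:
  A: calculated 102.0 vs reported 102.0 → residual 0.0 km
  B: calculated 145.3 vs reported 185.5 → residual 40.2 km
  C: calculated 69.5 vs reported 69.5 → residual 0.0 km
  D: calculated 409.5 vs reported 409.5 → residual 0.0 km
A, C, D are mutually consistent (residuals ≈ 0); B is off by 40.2 km.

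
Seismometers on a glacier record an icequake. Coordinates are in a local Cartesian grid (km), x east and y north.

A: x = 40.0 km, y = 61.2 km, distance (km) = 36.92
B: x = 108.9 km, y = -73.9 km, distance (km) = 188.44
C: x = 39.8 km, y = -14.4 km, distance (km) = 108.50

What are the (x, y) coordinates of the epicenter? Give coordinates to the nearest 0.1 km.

Circle about each station: (x − 40.0)² + (y − 61.2)² = 36.92²; (x − 108.9)² + (y + 73.9)² = 188.44²; (x − 39.8)² + (y + 14.4)² = 108.50².
Subtracting the A equation from the B and C equations removes the quadratic terms:
137.8 x − 270.2 y = -22171.57
-0.4 x − 151.2 y = -13963.20
Solving the 2×2 system: x ≈ 20.1, y ≈ 92.3 km.
Check against A (with the unrounded x, y): √((x − 40.0)²+(y − 61.2)²) = 36.93 ≈ 36.92 km. ✓

20.1 km east, 92.3 km north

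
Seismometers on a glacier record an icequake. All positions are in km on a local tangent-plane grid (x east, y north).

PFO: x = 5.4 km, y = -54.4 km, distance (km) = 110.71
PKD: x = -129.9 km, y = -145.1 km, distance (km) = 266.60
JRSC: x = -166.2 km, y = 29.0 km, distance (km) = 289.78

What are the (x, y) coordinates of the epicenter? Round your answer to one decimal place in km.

115.2 km east, -40.2 km north

Circle about each station: (x − 5.4)² + (y + 54.4)² = 110.71²; (x + 129.9)² + (y + 145.1)² = 266.60²; (x + 166.2)² + (y − 29.0)² = 289.78².
Subtracting pairs of circle equations eliminates x²+y² and gives linear equations (the radical axes):
-270.6 x − 181.4 y = -23879.36
-343.2 x + 166.8 y = -46240.82
Solving the 2×2 system: x ≈ 115.2, y ≈ -40.2 km.
Check against PFO (with the unrounded x, y): √((x − 5.4)²+(y + 54.4)²) = 110.71 ≈ 110.71 km. ✓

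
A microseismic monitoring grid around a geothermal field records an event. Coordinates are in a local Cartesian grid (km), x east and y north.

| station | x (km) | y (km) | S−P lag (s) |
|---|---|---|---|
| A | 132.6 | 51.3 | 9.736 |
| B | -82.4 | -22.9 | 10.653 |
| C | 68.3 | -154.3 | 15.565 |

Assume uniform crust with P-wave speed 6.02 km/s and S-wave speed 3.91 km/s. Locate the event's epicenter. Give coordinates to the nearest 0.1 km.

Distance from S−P lag: d = Δt · v_P v_S / (v_P − v_S) = Δt · (6.02·3.91)/(6.02−3.91) ≈ 11.1555·Δt.
So d_A = 108.61, d_B = 118.84, d_C = 173.64 km.
Circle about each station: (x − 132.6)² + (y − 51.3)² = 108.61²; (x + 82.4)² + (y + 22.9)² = 118.84²; (x − 68.3)² + (y + 154.3)² = 173.64².
Subtracting the A equation from the B and C equations removes the quadratic terms:
-430.0 x − 148.4 y = -15227.09
-128.6 x − 411.2 y = -10095.79
Solving the 2×2 system: x ≈ 30.2, y ≈ 15.1 km.

x ≈ 30.2 km, y ≈ 15.1 km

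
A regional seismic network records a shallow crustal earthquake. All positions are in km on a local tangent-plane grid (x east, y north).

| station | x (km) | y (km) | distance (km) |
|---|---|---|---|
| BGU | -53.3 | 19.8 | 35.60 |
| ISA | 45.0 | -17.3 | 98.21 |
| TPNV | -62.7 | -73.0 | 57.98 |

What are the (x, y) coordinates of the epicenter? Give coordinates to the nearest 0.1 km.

(-53.2, -15.8)

Circle about each station: (x + 53.3)² + (y − 19.8)² = 35.60²; (x − 45.0)² + (y + 17.3)² = 98.21²; (x + 62.7)² + (y + 73.0)² = 57.98².
Subtracting pairs of circle equations eliminates x²+y² and gives linear equations (the radical axes):
196.6 x − 74.2 y = -9286.48
-18.8 x − 185.6 y = 3933.04
Solving the 2×2 system: x ≈ -53.2, y ≈ -15.8 km.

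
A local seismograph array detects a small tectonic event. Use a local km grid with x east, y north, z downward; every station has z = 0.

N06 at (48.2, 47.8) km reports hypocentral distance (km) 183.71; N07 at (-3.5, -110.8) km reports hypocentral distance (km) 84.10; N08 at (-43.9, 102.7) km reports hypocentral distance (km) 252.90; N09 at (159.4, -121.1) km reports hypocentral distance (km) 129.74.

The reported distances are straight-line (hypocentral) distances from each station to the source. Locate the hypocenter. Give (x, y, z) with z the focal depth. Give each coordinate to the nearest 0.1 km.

Each station gives a sphere (x−x_i)² + (y−y_i)² + z² = d_i² (stations at z=0).
Subtracting the N06 sphere from N07 and N08: z² cancels, leaving linear equations in x and y:
-103.4 x − 317.2 y = 34357.36
-184.2 x + 109.8 y = -22342.63
Solving: x ≈ 47.500, y ≈ -123.799 km (keep extra digits for the depth step; rounded: 47.5, -123.8).
Then from the N06 sphere: z² = 183.71² − (x − 48.2)² − (y − 47.8)² with x = 47.500, y = -123.799, so z ≈ 65.595 ≈ 65.6 km.

(47.5, -123.8, 65.6)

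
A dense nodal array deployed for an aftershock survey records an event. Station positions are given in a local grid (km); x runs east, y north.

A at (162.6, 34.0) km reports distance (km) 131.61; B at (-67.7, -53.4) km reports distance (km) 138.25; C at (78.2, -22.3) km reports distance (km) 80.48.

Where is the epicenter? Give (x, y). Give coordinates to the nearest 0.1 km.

Circle about each station: (x − 162.6)² + (y − 34.0)² = 131.61²; (x + 67.7)² + (y + 53.4)² = 138.25²; (x − 78.2)² + (y + 22.3)² = 80.48².
Subtracting the A equation from the B and C equations removes the quadratic terms:
-460.6 x − 174.8 y = -21951.78
-168.8 x − 112.6 y = -10138.07
Solving the 2×2 system: x ≈ 31.3, y ≈ 43.1 km.

(31.3, 43.1)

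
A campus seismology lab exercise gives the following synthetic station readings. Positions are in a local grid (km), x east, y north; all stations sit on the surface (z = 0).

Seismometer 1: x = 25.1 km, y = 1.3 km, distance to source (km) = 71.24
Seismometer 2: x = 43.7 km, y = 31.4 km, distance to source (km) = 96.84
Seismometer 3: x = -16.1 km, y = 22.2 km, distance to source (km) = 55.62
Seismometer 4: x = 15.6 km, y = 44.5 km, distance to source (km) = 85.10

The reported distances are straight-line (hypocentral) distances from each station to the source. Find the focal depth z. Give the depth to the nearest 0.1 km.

Each station gives a sphere (x−x_i)² + (y−y_i)² + z² = d_i² (stations at z=0).
Subtracting the Seismometer 1 sphere from Seismometer 2 and Seismometer 3: z² cancels, leaving linear equations in x and y:
37.2 x + 60.2 y = -2038.90
-82.4 x + 41.8 y = 2101.90
Solving: x ≈ -32.501, y ≈ -13.785 km (keep extra digits for the depth step; rounded: -32.5, -13.8).
Then from the Seismometer 1 sphere: z² = 71.24² − (x − 25.1)² − (y − 1.3)² with x = -32.501, y = -13.785, so z ≈ 39.111 ≈ 39.1 km.
Check against Seismometer 4 (with the unrounded solution): distance 85.09 ≈ 85.10 km. ✓

39.1 km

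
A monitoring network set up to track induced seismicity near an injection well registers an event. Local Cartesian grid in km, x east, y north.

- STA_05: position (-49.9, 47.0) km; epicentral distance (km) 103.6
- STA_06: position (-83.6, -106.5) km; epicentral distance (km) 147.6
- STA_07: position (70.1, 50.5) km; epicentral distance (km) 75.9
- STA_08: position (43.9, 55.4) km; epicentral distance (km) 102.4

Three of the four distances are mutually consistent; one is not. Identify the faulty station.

STA_08

Solve using three stations at a time. Using STA_05, STA_06, STA_07 (subtract circle equations pairwise → linear system) gives (x, y) ≈ (32.7, -15.6).
Distances from that point to each station vs reported:
  STA_05: calculated 103.6 vs reported 103.6 → residual 0.0 km
  STA_06: calculated 147.6 vs reported 147.6 → residual 0.0 km
  STA_07: calculated 75.9 vs reported 75.9 → residual 0.0 km
  STA_08: calculated 71.9 vs reported 102.4 → residual 30.5 km
STA_05, STA_06, STA_07 are mutually consistent (residuals ≈ 0); STA_08 is off by 30.5 km.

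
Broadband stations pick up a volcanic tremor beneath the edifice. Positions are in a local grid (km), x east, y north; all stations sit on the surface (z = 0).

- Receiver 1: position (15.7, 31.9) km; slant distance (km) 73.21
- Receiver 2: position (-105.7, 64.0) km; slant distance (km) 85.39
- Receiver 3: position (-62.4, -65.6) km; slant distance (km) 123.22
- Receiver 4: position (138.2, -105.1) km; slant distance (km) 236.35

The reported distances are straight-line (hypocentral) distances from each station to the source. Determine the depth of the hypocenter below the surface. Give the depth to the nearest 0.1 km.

depth ≈ 48.2 km

Each station gives a sphere (x−x_i)² + (y−y_i)² + z² = d_i² (stations at z=0).
Subtracting the Receiver 1 sphere from Receiver 2 and Receiver 3: z² cancels, leaving linear equations in x and y:
-242.8 x + 64.2 y = 12072.64
-156.2 x − 195.0 y = -2890.44
Solving: x ≈ -37.798, y ≈ 45.100 km (keep extra digits for the depth step; rounded: -37.8, 45.1).
Then from the Receiver 1 sphere: z² = 73.21² − (x − 15.7)² − (y − 31.9)² with x = -37.798, y = 45.100, so z ≈ 48.202 ≈ 48.2 km.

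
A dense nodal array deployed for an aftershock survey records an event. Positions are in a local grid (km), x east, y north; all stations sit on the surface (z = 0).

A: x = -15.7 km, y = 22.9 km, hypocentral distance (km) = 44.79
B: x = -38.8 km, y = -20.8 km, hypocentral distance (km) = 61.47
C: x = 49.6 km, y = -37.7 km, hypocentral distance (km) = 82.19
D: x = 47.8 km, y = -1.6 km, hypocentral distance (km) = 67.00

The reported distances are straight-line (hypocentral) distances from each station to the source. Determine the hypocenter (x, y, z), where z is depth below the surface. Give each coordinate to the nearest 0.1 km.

(-4.1, 9.1, 41.0)

Each station gives a sphere (x−x_i)² + (y−y_i)² + z² = d_i² (stations at z=0).
Subtracting the A sphere from B and C: z² cancels, leaving linear equations in x and y:
-46.2 x − 87.4 y = -605.24
130.6 x − 121.2 y = -1638.50
Solving: x ≈ -4.105, y ≈ 9.095 km (keep extra digits for the depth step; rounded: -4.1, 9.1).
Then from the A sphere: z² = 44.79² − (x + 15.7)² − (y − 22.9)² with x = -4.105, y = 9.095, so z ≈ 41.001 ≈ 41.0 km.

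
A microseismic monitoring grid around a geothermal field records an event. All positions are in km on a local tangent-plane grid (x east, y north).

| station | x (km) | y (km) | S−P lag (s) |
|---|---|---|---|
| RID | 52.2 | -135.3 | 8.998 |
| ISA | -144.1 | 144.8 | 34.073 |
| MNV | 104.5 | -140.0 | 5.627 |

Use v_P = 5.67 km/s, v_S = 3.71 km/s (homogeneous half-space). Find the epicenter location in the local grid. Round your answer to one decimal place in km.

Distance from S−P lag: d = Δt · v_P v_S / (v_P − v_S) = Δt · (5.67·3.71)/(5.67−3.71) ≈ 10.7325·Δt.
So d_RID = 96.57, d_ISA = 365.69, d_MNV = 60.39 km.
Circle about each station: (x − 52.2)² + (y + 135.3)² = 96.57²; (x + 144.1)² + (y − 144.8)² = 365.69²; (x − 104.5)² + (y + 140.0)² = 60.39².
Subtracting pairs of circle equations eliminates x²+y² and gives linear equations (the radical axes):
-392.6 x + 560.2 y = -103702.49
104.6 x − 9.4 y = 15168.13
Solving the 2×2 system: x ≈ 137.0, y ≈ -89.1 km.
Check against RID (with the unrounded x, y): √((x − 52.2)²+(y + 135.3)²) = 96.57 ≈ 96.57 km. ✓

x ≈ 137.0 km, y ≈ -89.1 km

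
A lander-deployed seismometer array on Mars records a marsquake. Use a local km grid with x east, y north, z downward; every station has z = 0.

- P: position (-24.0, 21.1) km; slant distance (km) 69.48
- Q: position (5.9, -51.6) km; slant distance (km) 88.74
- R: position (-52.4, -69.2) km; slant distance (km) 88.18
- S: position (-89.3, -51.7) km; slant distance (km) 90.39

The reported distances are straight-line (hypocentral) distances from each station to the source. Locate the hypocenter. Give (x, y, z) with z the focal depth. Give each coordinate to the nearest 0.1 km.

(-40.2, -7.1, 61.4)

Each station gives a sphere (x−x_i)² + (y−y_i)² + z² = d_i² (stations at z=0).
Subtracting the P sphere from Q and R: z² cancels, leaving linear equations in x and y:
59.8 x − 145.4 y = -1371.16
-56.8 x − 180.6 y = 3564.95
Solving: x ≈ -40.190, y ≈ -7.099 km (keep extra digits for the depth step; rounded: -40.2, -7.1).
Then from the P sphere: z² = 69.48² − (x + 24.0)² − (y − 21.1)² with x = -40.190, y = -7.099, so z ≈ 61.402 ≈ 61.4 km.
Check against S (with the unrounded solution): distance 90.39 ≈ 90.39 km. ✓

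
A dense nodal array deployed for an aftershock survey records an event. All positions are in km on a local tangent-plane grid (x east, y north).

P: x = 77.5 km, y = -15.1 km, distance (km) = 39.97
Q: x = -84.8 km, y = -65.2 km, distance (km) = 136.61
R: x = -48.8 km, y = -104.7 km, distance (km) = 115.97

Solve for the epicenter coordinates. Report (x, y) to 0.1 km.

Circle about each station: (x − 77.5)² + (y + 15.1)² = 39.97²; (x + 84.8)² + (y + 65.2)² = 136.61²; (x + 48.8)² + (y + 104.7)² = 115.97².
Subtracting pairs of circle equations eliminates x²+y² and gives linear equations (the radical axes):
-324.6 x − 100.2 y = -11856.87
-252.6 x − 179.2 y = -4742.17
Solving the 2×2 system: x ≈ 50.2, y ≈ -44.3 km.

50.2 km east, -44.3 km north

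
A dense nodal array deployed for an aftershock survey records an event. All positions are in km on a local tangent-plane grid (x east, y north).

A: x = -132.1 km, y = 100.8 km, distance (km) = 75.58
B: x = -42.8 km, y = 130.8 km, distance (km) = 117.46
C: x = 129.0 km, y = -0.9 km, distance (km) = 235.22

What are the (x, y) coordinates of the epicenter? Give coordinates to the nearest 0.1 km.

Circle about each station: (x + 132.1)² + (y − 100.8)² = 75.58²; (x + 42.8)² + (y − 130.8)² = 117.46²; (x − 129.0)² + (y + 0.9)² = 235.22².
Subtracting the A equation from the B and C equations removes the quadratic terms:
178.6 x + 60.0 y = -16755.09
522.2 x − 203.4 y = -60585.35
Solving the 2×2 system: x ≈ -104.1, y ≈ 30.6 km.

(-104.1, 30.6)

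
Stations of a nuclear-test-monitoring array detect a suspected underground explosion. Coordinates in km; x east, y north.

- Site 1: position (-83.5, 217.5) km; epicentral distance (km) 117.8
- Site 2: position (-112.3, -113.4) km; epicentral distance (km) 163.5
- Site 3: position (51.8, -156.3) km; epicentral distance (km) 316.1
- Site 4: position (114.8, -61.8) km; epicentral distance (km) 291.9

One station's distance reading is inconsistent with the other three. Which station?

Solve using three stations at a time. Using Site 1, Site 3, Site 4 (subtract circle equations pairwise → linear system) gives (x, y) ≈ (-123.6, 106.7).
Distances from that point to each station vs reported:
  Site 1: calculated 117.8 vs reported 117.8 → residual 0.0 km
  Site 2: calculated 220.4 vs reported 163.5 → residual 56.9 km
  Site 3: calculated 316.1 vs reported 316.1 → residual 0.0 km
  Site 4: calculated 291.9 vs reported 291.9 → residual 0.0 km
Site 1, Site 3, Site 4 are mutually consistent (residuals ≈ 0); Site 2 is off by 56.9 km.

Site 2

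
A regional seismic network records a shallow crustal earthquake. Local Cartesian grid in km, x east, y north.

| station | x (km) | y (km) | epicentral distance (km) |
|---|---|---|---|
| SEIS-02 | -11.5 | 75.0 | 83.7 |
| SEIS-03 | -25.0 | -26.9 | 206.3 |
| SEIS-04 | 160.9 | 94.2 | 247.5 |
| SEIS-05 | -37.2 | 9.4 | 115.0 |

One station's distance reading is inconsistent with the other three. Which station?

SEIS-03

Solve using three stations at a time. Using SEIS-02, SEIS-04, SEIS-05 (subtract circle equations pairwise → linear system) gives (x, y) ≈ (-85.9, 113.7).
Distances from that point to each station vs reported:
  SEIS-02: calculated 83.9 vs reported 83.7 → residual 0.2 km
  SEIS-03: calculated 153.2 vs reported 206.3 → residual 53.1 km
  SEIS-04: calculated 247.6 vs reported 247.5 → residual 0.1 km
  SEIS-05: calculated 115.1 vs reported 115.0 → residual 0.1 km
SEIS-02, SEIS-04, SEIS-05 are mutually consistent (residuals ≈ 0); SEIS-03 is off by 53.1 km.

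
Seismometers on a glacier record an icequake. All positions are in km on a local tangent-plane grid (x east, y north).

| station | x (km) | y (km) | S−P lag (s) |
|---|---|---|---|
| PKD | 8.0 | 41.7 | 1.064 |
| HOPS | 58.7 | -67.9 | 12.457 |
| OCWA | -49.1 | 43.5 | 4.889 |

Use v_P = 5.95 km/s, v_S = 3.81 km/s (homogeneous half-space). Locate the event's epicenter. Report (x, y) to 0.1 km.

2.1 km east, 51.3 km north

Distance from S−P lag: d = Δt · v_P v_S / (v_P − v_S) = Δt · (5.95·3.81)/(5.95−3.81) ≈ 10.5932·Δt.
So d_PKD = 11.27, d_HOPS = 131.96, d_OCWA = 51.79 km.
Circle about each station: (x − 8.0)² + (y − 41.7)² = 11.27²; (x − 58.7)² + (y + 67.9)² = 131.96²; (x + 49.1)² + (y − 43.5)² = 51.79².
Subtracting the PKD equation from the HOPS and OCWA equations removes the quadratic terms:
101.4 x − 219.2 y = -11033.22
-114.2 x + 3.6 y = -55.02
Solving the 2×2 system: x ≈ 2.1, y ≈ 51.3 km.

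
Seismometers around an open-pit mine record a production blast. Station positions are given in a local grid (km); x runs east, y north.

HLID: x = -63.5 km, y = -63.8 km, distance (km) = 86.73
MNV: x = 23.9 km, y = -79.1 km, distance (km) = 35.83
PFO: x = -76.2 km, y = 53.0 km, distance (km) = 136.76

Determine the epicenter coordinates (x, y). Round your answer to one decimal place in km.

(20.8, -43.4)

Circle about each station: (x + 63.5)² + (y + 63.8)² = 86.73²; (x − 23.9)² + (y + 79.1)² = 35.83²; (x + 76.2)² + (y − 53.0)² = 136.76².
Subtracting pairs of circle equations eliminates x²+y² and gives linear equations (the radical axes):
174.8 x − 30.6 y = 4963.63
-25.4 x + 233.6 y = -10668.45
Solving the 2×2 system: x ≈ 20.8, y ≈ -43.4 km.
Check against HLID (with the unrounded x, y): √((x + 63.5)²+(y + 63.8)²) = 86.73 ≈ 86.73 km. ✓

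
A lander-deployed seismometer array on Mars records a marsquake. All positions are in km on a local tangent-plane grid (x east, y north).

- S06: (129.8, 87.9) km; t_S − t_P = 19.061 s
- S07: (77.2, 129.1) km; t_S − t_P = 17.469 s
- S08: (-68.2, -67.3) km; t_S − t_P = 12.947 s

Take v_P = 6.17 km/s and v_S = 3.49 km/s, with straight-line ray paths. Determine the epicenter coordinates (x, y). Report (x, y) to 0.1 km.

x ≈ -5.1 km, y ≈ 15.4 km

Distance from S−P lag: d = Δt · v_P v_S / (v_P − v_S) = Δt · (6.17·3.49)/(6.17−3.49) ≈ 8.0348·Δt.
So d_S06 = 153.15, d_S07 = 140.36, d_S08 = 104.03 km.
Circle about each station: (x − 129.8)² + (y − 87.9)² = 153.15²; (x − 77.2)² + (y − 129.1)² = 140.36²; (x + 68.2)² + (y + 67.3)² = 104.03².
Subtracting the S06 equation from the S07 and S08 equations removes the quadratic terms:
-105.2 x + 82.4 y = 1806.19
-396.0 x − 310.4 y = -2761.24
Solving the 2×2 system: x ≈ -5.1, y ≈ 15.4 km.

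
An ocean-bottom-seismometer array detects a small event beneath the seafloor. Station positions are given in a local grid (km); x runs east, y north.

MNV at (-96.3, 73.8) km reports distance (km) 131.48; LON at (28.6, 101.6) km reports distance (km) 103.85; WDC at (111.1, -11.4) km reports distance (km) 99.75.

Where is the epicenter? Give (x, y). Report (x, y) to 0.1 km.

Circle about each station: (x + 96.3)² + (y − 73.8)² = 131.48²; (x − 28.6)² + (y − 101.6)² = 103.85²; (x − 111.1)² + (y + 11.4)² = 99.75².
Subtracting the MNV equation from the LON and WDC equations removes the quadratic terms:
249.8 x + 55.6 y = 2922.56
414.8 x − 170.4 y = 5089.97
Solving the 2×2 system: x ≈ 11.9, y ≈ -0.9 km.

x ≈ 11.9 km, y ≈ -0.9 km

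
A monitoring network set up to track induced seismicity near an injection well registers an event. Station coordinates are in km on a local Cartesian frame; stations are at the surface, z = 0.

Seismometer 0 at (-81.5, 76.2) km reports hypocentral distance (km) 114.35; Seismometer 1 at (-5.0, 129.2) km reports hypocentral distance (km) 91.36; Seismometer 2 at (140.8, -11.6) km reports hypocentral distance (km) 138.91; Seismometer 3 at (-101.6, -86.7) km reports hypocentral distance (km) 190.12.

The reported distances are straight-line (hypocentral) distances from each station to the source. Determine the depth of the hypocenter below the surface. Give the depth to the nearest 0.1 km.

z ≈ 38.7 km

Each station gives a sphere (x−x_i)² + (y−y_i)² + z² = d_i² (stations at z=0).
Subtracting the Seismometer 0 sphere from Seismometer 1 and Seismometer 2: z² cancels, leaving linear equations in x and y:
153.0 x + 106.0 y = 8998.22
444.6 x − 175.6 y = 1290.44
Solving: x ≈ 23.203, y ≈ 51.398 km (keep extra digits for the depth step; rounded: 23.2, 51.4).
Then from the Seismometer 0 sphere: z² = 114.35² − (x + 81.5)² − (y − 76.2)² with x = 23.203, y = 51.398, so z ≈ 38.705 ≈ 38.7 km.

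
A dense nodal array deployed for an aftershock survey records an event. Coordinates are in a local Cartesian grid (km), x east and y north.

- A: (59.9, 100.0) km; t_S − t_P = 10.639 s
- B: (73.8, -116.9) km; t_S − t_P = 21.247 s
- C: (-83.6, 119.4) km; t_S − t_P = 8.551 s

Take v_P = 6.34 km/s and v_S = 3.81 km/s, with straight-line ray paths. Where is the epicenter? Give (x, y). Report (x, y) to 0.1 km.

Distance from S−P lag: d = Δt · v_P v_S / (v_P − v_S) = Δt · (6.34·3.81)/(6.34−3.81) ≈ 9.5476·Δt.
So d_A = 101.58, d_B = 202.86, d_C = 81.64 km.
Circle about each station: (x − 59.9)² + (y − 100.0)² = 101.58²; (x − 73.8)² + (y + 116.9)² = 202.86²; (x + 83.6)² + (y − 119.4)² = 81.64².
Subtracting pairs of circle equations eliminates x²+y² and gives linear equations (the radical axes):
27.8 x − 433.8 y = -25309.64
-287.0 x + 38.8 y = 11310.72
Solving the 2×2 system: x ≈ -31.8, y ≈ 56.3 km.

(-31.8, 56.3)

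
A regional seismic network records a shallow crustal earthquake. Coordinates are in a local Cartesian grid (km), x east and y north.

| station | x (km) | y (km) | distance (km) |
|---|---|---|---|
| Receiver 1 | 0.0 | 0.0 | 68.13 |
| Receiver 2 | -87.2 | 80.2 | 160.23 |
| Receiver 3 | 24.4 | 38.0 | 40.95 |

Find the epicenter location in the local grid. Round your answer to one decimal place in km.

Circle about each station: x² + y² = 68.13²; (x + 87.2)² + (y − 80.2)² = 160.23²; (x − 24.4)² + (y − 38.0)² = 40.95².
Subtracting the Receiver 1 equation from the Receiver 2 and Receiver 3 equations removes the quadratic terms:
-174.4 x + 160.4 y = -6996.08
48.8 x + 76.0 y = 5004.15
Solving the 2×2 system: x ≈ 63.3, y ≈ 25.2 km.

x ≈ 63.3 km, y ≈ 25.2 km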